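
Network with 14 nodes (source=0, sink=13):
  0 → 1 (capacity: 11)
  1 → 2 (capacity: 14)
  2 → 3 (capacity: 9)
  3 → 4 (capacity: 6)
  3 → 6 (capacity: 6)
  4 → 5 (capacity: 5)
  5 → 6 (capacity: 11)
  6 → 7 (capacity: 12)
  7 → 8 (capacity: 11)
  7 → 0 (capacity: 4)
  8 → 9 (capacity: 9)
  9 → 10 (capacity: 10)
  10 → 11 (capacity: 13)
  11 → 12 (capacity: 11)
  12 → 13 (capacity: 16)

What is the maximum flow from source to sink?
Maximum flow = 9

Max flow: 9

Flow assignment:
  0 → 1: 9/11
  1 → 2: 9/14
  2 → 3: 9/9
  3 → 4: 3/6
  3 → 6: 6/6
  4 → 5: 3/5
  5 → 6: 3/11
  6 → 7: 9/12
  7 → 8: 9/11
  8 → 9: 9/9
  9 → 10: 9/10
  10 → 11: 9/13
  11 → 12: 9/11
  12 → 13: 9/16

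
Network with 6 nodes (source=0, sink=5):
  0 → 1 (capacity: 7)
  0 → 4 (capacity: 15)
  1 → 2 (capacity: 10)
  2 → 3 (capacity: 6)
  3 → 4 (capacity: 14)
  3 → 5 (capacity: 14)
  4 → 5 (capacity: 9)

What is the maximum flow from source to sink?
Maximum flow = 15

Max flow: 15

Flow assignment:
  0 → 1: 6/7
  0 → 4: 9/15
  1 → 2: 6/10
  2 → 3: 6/6
  3 → 5: 6/14
  4 → 5: 9/9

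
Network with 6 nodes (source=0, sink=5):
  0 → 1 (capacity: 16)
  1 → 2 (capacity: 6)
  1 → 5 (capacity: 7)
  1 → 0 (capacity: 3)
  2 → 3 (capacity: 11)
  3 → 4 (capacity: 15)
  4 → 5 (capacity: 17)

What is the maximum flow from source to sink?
Maximum flow = 13

Max flow: 13

Flow assignment:
  0 → 1: 13/16
  1 → 2: 6/6
  1 → 5: 7/7
  2 → 3: 6/11
  3 → 4: 6/15
  4 → 5: 6/17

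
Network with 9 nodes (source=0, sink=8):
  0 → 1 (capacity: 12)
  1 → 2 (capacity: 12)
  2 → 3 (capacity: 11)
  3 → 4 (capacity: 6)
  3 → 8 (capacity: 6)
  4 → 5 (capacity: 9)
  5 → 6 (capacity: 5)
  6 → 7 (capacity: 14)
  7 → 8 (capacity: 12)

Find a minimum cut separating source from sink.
Min cut value = 11, edges: (3,8), (5,6)

Min cut value: 11
Partition: S = [0, 1, 2, 3, 4, 5], T = [6, 7, 8]
Cut edges: (3,8), (5,6)

By max-flow min-cut theorem, max flow = min cut = 11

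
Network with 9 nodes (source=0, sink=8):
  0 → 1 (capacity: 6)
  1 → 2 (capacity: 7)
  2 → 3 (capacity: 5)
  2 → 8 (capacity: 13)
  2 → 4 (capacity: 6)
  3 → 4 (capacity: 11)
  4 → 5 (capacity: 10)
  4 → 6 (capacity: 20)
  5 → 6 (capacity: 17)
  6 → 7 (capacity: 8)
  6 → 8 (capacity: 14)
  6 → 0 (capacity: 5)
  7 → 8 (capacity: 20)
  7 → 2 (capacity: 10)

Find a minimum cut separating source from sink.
Min cut value = 6, edges: (0,1)

Min cut value: 6
Partition: S = [0], T = [1, 2, 3, 4, 5, 6, 7, 8]
Cut edges: (0,1)

By max-flow min-cut theorem, max flow = min cut = 6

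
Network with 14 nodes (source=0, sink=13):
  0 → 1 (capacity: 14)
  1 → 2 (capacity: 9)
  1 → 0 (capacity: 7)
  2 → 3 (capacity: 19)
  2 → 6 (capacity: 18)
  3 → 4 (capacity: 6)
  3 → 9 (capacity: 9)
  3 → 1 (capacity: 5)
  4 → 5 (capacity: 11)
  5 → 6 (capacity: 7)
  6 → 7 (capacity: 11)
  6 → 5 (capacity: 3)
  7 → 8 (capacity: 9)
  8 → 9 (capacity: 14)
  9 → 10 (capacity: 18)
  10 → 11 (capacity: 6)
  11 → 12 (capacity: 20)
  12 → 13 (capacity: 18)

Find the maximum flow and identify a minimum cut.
Max flow = 6, Min cut edges: (10,11)

Maximum flow: 6
Minimum cut: (10,11)
Partition: S = [0, 1, 2, 3, 4, 5, 6, 7, 8, 9, 10], T = [11, 12, 13]

Max-flow min-cut theorem verified: both equal 6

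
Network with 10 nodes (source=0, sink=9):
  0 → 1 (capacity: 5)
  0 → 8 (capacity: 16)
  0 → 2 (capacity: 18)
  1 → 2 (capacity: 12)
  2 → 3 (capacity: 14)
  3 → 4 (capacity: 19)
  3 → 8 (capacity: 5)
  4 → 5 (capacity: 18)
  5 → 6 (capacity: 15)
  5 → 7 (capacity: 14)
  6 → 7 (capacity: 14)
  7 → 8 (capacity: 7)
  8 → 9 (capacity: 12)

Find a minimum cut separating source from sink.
Min cut value = 12, edges: (8,9)

Min cut value: 12
Partition: S = [0, 1, 2, 3, 4, 5, 6, 7, 8], T = [9]
Cut edges: (8,9)

By max-flow min-cut theorem, max flow = min cut = 12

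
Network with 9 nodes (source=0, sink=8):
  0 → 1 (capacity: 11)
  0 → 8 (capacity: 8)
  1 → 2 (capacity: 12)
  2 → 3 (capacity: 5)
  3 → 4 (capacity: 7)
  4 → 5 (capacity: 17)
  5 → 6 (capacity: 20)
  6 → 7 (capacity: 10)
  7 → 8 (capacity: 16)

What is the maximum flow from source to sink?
Maximum flow = 13

Max flow: 13

Flow assignment:
  0 → 1: 5/11
  0 → 8: 8/8
  1 → 2: 5/12
  2 → 3: 5/5
  3 → 4: 5/7
  4 → 5: 5/17
  5 → 6: 5/20
  6 → 7: 5/10
  7 → 8: 5/16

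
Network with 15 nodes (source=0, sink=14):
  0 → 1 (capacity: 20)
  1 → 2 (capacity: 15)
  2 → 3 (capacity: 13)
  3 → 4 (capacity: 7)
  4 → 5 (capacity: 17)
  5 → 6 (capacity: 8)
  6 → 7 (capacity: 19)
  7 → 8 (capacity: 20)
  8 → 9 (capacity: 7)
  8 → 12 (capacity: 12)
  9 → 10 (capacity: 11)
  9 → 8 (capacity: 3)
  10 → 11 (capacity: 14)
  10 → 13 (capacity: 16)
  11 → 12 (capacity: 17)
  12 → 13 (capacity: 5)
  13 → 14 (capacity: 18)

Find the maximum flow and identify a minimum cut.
Max flow = 7, Min cut edges: (3,4)

Maximum flow: 7
Minimum cut: (3,4)
Partition: S = [0, 1, 2, 3], T = [4, 5, 6, 7, 8, 9, 10, 11, 12, 13, 14]

Max-flow min-cut theorem verified: both equal 7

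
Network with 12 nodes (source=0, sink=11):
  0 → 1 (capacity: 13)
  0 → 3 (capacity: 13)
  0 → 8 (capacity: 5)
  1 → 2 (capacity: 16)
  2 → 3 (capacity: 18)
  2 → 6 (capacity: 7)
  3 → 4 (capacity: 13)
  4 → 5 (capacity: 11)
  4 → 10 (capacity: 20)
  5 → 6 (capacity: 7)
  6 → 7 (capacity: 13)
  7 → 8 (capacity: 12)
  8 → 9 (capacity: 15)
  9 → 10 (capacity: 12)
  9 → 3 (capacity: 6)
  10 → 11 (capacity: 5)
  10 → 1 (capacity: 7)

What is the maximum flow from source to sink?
Maximum flow = 5

Max flow: 5

Flow assignment:
  0 → 1: 1/13
  0 → 8: 4/5
  1 → 2: 7/16
  2 → 6: 7/7
  3 → 4: 6/13
  4 → 10: 6/20
  6 → 7: 7/13
  7 → 8: 7/12
  8 → 9: 11/15
  9 → 10: 5/12
  9 → 3: 6/6
  10 → 11: 5/5
  10 → 1: 6/7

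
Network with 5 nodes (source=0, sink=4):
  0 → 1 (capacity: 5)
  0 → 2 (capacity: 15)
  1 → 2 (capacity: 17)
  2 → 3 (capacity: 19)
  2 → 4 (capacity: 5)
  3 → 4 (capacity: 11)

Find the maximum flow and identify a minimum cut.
Max flow = 16, Min cut edges: (2,4), (3,4)

Maximum flow: 16
Minimum cut: (2,4), (3,4)
Partition: S = [0, 1, 2, 3], T = [4]

Max-flow min-cut theorem verified: both equal 16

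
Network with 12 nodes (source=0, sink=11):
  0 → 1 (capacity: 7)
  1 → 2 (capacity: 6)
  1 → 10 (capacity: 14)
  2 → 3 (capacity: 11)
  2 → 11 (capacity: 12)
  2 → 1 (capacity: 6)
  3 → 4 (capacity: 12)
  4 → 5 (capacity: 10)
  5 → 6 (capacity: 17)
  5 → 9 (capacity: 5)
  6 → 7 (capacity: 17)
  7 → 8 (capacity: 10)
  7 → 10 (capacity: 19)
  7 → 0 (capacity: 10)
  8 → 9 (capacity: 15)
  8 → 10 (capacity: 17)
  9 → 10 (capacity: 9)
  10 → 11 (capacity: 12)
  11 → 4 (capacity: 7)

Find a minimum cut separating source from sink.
Min cut value = 7, edges: (0,1)

Min cut value: 7
Partition: S = [0], T = [1, 2, 3, 4, 5, 6, 7, 8, 9, 10, 11]
Cut edges: (0,1)

By max-flow min-cut theorem, max flow = min cut = 7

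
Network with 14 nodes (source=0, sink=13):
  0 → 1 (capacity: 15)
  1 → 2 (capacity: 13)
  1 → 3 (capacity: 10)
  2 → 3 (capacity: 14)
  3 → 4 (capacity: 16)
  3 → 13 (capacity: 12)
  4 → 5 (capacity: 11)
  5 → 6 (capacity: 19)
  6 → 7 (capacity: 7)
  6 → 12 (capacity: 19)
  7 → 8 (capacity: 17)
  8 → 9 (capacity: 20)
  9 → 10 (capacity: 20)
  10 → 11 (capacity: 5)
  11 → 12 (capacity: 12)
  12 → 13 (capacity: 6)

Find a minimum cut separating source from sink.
Min cut value = 15, edges: (0,1)

Min cut value: 15
Partition: S = [0], T = [1, 2, 3, 4, 5, 6, 7, 8, 9, 10, 11, 12, 13]
Cut edges: (0,1)

By max-flow min-cut theorem, max flow = min cut = 15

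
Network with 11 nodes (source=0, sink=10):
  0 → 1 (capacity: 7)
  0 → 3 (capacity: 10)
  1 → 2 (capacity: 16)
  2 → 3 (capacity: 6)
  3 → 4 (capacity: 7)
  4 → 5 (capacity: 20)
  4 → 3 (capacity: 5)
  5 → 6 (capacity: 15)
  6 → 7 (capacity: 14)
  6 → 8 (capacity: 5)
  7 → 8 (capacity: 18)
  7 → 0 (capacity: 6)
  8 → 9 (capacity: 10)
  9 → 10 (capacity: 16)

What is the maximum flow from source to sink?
Maximum flow = 7

Max flow: 7

Flow assignment:
  0 → 1: 6/7
  0 → 3: 1/10
  1 → 2: 6/16
  2 → 3: 6/6
  3 → 4: 7/7
  4 → 5: 7/20
  5 → 6: 7/15
  6 → 7: 2/14
  6 → 8: 5/5
  7 → 8: 2/18
  8 → 9: 7/10
  9 → 10: 7/16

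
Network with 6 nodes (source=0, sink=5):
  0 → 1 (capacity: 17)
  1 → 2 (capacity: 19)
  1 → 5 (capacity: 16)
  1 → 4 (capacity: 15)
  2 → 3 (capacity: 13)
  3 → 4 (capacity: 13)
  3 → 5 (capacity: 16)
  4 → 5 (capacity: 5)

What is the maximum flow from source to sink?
Maximum flow = 17

Max flow: 17

Flow assignment:
  0 → 1: 17/17
  1 → 5: 16/16
  1 → 4: 1/15
  4 → 5: 1/5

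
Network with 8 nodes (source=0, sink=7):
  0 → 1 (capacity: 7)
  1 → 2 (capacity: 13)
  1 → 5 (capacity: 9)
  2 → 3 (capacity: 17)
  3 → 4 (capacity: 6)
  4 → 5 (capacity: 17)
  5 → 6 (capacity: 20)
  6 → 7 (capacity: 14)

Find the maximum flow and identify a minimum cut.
Max flow = 7, Min cut edges: (0,1)

Maximum flow: 7
Minimum cut: (0,1)
Partition: S = [0], T = [1, 2, 3, 4, 5, 6, 7]

Max-flow min-cut theorem verified: both equal 7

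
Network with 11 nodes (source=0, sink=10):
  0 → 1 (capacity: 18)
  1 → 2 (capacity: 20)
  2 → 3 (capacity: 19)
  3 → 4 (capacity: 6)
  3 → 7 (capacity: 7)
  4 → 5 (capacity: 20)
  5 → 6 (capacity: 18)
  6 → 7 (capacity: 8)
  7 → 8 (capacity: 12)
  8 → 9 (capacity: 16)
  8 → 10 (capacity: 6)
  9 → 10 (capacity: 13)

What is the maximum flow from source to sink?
Maximum flow = 12

Max flow: 12

Flow assignment:
  0 → 1: 12/18
  1 → 2: 12/20
  2 → 3: 12/19
  3 → 4: 6/6
  3 → 7: 6/7
  4 → 5: 6/20
  5 → 6: 6/18
  6 → 7: 6/8
  7 → 8: 12/12
  8 → 9: 6/16
  8 → 10: 6/6
  9 → 10: 6/13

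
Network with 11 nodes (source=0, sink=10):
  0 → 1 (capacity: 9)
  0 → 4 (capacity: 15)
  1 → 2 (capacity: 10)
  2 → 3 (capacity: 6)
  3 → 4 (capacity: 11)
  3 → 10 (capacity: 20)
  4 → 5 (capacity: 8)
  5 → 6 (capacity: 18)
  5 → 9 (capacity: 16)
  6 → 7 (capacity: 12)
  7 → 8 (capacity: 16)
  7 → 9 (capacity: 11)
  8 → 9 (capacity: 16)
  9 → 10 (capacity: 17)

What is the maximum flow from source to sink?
Maximum flow = 14

Max flow: 14

Flow assignment:
  0 → 1: 6/9
  0 → 4: 8/15
  1 → 2: 6/10
  2 → 3: 6/6
  3 → 10: 6/20
  4 → 5: 8/8
  5 → 9: 8/16
  9 → 10: 8/17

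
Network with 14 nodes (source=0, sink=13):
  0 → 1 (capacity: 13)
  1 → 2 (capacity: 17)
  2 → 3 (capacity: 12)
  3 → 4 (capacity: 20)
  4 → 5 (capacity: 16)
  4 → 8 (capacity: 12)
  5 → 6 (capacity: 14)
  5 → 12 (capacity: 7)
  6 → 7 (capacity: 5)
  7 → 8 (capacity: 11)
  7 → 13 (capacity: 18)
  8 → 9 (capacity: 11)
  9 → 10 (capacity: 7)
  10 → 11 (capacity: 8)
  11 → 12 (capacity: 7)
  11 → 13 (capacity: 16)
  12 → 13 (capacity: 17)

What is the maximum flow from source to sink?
Maximum flow = 12

Max flow: 12

Flow assignment:
  0 → 1: 12/13
  1 → 2: 12/17
  2 → 3: 12/12
  3 → 4: 12/20
  4 → 5: 12/16
  5 → 6: 5/14
  5 → 12: 7/7
  6 → 7: 5/5
  7 → 13: 5/18
  12 → 13: 7/17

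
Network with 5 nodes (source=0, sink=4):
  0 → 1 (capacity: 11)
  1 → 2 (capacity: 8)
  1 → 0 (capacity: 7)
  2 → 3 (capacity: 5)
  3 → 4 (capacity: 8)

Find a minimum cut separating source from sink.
Min cut value = 5, edges: (2,3)

Min cut value: 5
Partition: S = [0, 1, 2], T = [3, 4]
Cut edges: (2,3)

By max-flow min-cut theorem, max flow = min cut = 5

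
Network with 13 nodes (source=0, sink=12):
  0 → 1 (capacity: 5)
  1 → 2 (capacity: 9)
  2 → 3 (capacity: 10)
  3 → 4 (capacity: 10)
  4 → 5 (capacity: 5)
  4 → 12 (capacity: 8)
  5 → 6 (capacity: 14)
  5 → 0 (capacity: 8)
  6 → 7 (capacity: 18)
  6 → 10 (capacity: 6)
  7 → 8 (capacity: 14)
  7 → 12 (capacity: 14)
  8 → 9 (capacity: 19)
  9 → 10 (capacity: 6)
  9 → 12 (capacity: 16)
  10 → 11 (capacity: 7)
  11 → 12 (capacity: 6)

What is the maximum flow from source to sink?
Maximum flow = 5

Max flow: 5

Flow assignment:
  0 → 1: 5/5
  1 → 2: 5/9
  2 → 3: 5/10
  3 → 4: 5/10
  4 → 12: 5/8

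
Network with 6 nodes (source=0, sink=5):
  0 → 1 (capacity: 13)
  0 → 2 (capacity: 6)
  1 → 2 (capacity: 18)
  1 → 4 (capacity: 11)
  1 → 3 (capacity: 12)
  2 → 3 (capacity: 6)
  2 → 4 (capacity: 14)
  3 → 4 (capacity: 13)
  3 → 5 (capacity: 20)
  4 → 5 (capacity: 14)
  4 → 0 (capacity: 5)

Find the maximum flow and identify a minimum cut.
Max flow = 19, Min cut edges: (0,1), (0,2)

Maximum flow: 19
Minimum cut: (0,1), (0,2)
Partition: S = [0], T = [1, 2, 3, 4, 5]

Max-flow min-cut theorem verified: both equal 19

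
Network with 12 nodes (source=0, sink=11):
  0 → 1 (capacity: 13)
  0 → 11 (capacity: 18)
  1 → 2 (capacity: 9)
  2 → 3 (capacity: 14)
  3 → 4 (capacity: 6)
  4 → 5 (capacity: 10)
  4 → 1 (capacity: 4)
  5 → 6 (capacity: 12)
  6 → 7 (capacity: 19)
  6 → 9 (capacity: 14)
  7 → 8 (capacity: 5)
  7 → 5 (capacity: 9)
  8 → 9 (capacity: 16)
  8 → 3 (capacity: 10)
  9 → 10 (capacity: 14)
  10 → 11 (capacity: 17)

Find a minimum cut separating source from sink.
Min cut value = 24, edges: (0,11), (3,4)

Min cut value: 24
Partition: S = [0, 1, 2, 3], T = [4, 5, 6, 7, 8, 9, 10, 11]
Cut edges: (0,11), (3,4)

By max-flow min-cut theorem, max flow = min cut = 24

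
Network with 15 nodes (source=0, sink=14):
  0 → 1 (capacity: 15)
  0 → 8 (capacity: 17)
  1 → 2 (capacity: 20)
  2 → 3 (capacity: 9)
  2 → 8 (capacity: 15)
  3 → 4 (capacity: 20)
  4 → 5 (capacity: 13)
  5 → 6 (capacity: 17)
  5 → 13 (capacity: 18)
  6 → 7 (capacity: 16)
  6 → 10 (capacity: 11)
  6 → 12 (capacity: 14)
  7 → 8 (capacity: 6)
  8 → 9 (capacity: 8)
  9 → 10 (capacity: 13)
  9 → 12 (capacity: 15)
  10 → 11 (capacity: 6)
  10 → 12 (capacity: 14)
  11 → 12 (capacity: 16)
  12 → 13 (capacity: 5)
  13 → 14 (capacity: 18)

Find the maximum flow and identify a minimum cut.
Max flow = 14, Min cut edges: (2,3), (12,13)

Maximum flow: 14
Minimum cut: (2,3), (12,13)
Partition: S = [0, 1, 2, 6, 7, 8, 9, 10, 11, 12], T = [3, 4, 5, 13, 14]

Max-flow min-cut theorem verified: both equal 14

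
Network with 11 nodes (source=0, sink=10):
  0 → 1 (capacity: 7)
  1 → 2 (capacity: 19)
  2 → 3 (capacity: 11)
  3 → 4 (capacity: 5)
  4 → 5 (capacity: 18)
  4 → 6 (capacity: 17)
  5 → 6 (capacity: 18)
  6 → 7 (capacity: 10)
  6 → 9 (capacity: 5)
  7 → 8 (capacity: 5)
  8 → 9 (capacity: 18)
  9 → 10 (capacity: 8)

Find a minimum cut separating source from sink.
Min cut value = 5, edges: (3,4)

Min cut value: 5
Partition: S = [0, 1, 2, 3], T = [4, 5, 6, 7, 8, 9, 10]
Cut edges: (3,4)

By max-flow min-cut theorem, max flow = min cut = 5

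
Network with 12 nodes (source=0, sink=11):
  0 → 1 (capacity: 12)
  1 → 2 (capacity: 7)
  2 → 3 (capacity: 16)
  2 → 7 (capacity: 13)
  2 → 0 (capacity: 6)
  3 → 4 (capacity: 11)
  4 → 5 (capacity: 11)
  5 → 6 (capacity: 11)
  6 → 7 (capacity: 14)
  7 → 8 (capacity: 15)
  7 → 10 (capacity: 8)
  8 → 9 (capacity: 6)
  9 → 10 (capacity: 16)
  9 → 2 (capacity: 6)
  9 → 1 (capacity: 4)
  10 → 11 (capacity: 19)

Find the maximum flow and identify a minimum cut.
Max flow = 7, Min cut edges: (1,2)

Maximum flow: 7
Minimum cut: (1,2)
Partition: S = [0, 1], T = [2, 3, 4, 5, 6, 7, 8, 9, 10, 11]

Max-flow min-cut theorem verified: both equal 7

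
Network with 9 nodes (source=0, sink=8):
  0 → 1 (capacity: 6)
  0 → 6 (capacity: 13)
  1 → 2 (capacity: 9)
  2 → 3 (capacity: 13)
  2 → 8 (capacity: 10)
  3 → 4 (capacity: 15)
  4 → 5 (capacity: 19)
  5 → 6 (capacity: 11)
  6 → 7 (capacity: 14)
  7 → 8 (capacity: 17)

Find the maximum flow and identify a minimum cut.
Max flow = 19, Min cut edges: (0,1), (0,6)

Maximum flow: 19
Minimum cut: (0,1), (0,6)
Partition: S = [0], T = [1, 2, 3, 4, 5, 6, 7, 8]

Max-flow min-cut theorem verified: both equal 19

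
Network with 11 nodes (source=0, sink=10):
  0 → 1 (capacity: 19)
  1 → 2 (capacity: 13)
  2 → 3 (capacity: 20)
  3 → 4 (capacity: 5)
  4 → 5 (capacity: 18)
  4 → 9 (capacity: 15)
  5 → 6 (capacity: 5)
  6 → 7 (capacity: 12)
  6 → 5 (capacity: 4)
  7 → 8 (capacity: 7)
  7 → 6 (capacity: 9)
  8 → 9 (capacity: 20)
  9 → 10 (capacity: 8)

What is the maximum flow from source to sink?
Maximum flow = 5

Max flow: 5

Flow assignment:
  0 → 1: 5/19
  1 → 2: 5/13
  2 → 3: 5/20
  3 → 4: 5/5
  4 → 9: 5/15
  9 → 10: 5/8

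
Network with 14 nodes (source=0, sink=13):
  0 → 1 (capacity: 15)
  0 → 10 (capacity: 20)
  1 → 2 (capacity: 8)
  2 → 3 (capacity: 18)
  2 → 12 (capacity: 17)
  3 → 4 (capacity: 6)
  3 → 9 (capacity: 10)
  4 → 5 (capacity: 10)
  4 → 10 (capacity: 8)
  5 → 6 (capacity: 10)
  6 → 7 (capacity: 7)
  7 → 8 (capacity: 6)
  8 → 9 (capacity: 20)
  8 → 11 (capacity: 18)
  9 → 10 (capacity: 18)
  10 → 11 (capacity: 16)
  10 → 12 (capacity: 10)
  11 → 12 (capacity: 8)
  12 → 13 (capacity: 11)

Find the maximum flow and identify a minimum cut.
Max flow = 11, Min cut edges: (12,13)

Maximum flow: 11
Minimum cut: (12,13)
Partition: S = [0, 1, 2, 3, 4, 5, 6, 7, 8, 9, 10, 11, 12], T = [13]

Max-flow min-cut theorem verified: both equal 11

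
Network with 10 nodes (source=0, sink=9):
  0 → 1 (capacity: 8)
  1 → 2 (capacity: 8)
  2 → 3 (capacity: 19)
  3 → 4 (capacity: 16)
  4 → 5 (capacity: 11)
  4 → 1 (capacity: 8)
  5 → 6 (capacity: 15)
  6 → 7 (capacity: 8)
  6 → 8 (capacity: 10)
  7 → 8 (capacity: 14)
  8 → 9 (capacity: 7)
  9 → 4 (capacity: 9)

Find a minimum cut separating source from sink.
Min cut value = 7, edges: (8,9)

Min cut value: 7
Partition: S = [0, 1, 2, 3, 4, 5, 6, 7, 8], T = [9]
Cut edges: (8,9)

By max-flow min-cut theorem, max flow = min cut = 7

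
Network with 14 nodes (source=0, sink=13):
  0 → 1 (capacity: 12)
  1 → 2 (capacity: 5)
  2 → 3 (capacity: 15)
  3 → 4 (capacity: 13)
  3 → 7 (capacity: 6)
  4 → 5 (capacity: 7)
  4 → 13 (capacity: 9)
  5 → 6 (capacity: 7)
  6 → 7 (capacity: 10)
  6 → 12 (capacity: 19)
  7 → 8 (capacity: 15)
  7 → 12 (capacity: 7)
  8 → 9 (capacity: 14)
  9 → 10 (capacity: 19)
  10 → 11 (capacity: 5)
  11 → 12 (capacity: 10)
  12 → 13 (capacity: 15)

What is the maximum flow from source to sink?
Maximum flow = 5

Max flow: 5

Flow assignment:
  0 → 1: 5/12
  1 → 2: 5/5
  2 → 3: 5/15
  3 → 4: 5/13
  4 → 13: 5/9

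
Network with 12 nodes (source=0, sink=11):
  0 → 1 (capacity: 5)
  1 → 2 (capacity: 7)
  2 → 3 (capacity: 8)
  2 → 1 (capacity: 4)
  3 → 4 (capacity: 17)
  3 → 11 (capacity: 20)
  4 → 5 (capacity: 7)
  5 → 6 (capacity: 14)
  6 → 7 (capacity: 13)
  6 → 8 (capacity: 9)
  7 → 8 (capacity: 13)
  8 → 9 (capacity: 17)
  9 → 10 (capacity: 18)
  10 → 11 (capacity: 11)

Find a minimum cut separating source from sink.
Min cut value = 5, edges: (0,1)

Min cut value: 5
Partition: S = [0], T = [1, 2, 3, 4, 5, 6, 7, 8, 9, 10, 11]
Cut edges: (0,1)

By max-flow min-cut theorem, max flow = min cut = 5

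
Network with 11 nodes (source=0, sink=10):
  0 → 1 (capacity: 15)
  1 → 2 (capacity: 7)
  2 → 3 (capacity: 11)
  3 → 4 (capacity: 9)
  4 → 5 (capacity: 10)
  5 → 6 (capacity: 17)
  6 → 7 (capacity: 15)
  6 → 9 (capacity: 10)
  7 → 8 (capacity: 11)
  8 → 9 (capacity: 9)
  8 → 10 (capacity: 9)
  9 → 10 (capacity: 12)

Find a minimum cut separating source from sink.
Min cut value = 7, edges: (1,2)

Min cut value: 7
Partition: S = [0, 1], T = [2, 3, 4, 5, 6, 7, 8, 9, 10]
Cut edges: (1,2)

By max-flow min-cut theorem, max flow = min cut = 7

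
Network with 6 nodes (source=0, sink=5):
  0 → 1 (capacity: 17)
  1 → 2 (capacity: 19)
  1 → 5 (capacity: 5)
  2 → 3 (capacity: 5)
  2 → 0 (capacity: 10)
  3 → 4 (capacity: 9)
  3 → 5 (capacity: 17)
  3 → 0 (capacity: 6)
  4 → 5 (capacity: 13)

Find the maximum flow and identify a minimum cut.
Max flow = 10, Min cut edges: (1,5), (2,3)

Maximum flow: 10
Minimum cut: (1,5), (2,3)
Partition: S = [0, 1, 2], T = [3, 4, 5]

Max-flow min-cut theorem verified: both equal 10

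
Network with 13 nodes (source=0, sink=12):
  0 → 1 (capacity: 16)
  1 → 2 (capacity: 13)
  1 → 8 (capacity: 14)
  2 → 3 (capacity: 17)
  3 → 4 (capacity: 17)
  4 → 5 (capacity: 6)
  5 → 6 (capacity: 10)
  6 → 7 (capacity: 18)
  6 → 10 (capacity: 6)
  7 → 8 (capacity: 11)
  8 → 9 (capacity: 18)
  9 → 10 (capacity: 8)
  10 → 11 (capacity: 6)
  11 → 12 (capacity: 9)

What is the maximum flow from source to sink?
Maximum flow = 6

Max flow: 6

Flow assignment:
  0 → 1: 6/16
  1 → 2: 6/13
  2 → 3: 6/17
  3 → 4: 6/17
  4 → 5: 6/6
  5 → 6: 6/10
  6 → 7: 6/18
  7 → 8: 6/11
  8 → 9: 6/18
  9 → 10: 6/8
  10 → 11: 6/6
  11 → 12: 6/9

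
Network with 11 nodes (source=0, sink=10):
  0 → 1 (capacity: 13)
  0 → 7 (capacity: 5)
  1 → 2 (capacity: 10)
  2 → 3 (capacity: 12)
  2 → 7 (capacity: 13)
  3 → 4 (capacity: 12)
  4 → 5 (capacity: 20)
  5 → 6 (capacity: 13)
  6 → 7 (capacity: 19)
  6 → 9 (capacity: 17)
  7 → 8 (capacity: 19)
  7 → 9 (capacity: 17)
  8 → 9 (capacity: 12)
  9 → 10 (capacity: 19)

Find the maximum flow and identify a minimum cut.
Max flow = 15, Min cut edges: (0,7), (1,2)

Maximum flow: 15
Minimum cut: (0,7), (1,2)
Partition: S = [0, 1], T = [2, 3, 4, 5, 6, 7, 8, 9, 10]

Max-flow min-cut theorem verified: both equal 15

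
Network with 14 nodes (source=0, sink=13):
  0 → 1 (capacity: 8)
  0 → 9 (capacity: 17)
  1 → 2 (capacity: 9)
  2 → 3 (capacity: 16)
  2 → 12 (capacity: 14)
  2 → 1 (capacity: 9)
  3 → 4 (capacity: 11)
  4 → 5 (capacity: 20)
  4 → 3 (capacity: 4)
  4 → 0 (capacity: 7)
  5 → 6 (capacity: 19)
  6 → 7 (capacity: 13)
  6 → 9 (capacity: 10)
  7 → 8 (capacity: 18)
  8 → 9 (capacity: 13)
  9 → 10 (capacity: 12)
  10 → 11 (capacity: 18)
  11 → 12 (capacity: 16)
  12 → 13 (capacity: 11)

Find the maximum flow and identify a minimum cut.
Max flow = 11, Min cut edges: (12,13)

Maximum flow: 11
Minimum cut: (12,13)
Partition: S = [0, 1, 2, 3, 4, 5, 6, 7, 8, 9, 10, 11, 12], T = [13]

Max-flow min-cut theorem verified: both equal 11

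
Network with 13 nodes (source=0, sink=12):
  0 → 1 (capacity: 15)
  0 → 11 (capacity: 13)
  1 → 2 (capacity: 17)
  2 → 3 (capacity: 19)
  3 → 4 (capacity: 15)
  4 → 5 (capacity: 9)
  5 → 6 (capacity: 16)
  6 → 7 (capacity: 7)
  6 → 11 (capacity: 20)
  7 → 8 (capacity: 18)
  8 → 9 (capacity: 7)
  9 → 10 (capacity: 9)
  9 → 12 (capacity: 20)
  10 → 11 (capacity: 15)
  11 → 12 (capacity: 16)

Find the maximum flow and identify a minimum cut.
Max flow = 22, Min cut edges: (0,11), (4,5)

Maximum flow: 22
Minimum cut: (0,11), (4,5)
Partition: S = [0, 1, 2, 3, 4], T = [5, 6, 7, 8, 9, 10, 11, 12]

Max-flow min-cut theorem verified: both equal 22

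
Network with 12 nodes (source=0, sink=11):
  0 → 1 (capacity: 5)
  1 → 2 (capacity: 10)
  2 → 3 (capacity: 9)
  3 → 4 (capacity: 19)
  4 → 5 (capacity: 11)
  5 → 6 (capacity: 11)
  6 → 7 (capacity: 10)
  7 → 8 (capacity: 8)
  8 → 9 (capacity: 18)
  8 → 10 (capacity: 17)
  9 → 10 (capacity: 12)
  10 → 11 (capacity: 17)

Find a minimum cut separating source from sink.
Min cut value = 5, edges: (0,1)

Min cut value: 5
Partition: S = [0], T = [1, 2, 3, 4, 5, 6, 7, 8, 9, 10, 11]
Cut edges: (0,1)

By max-flow min-cut theorem, max flow = min cut = 5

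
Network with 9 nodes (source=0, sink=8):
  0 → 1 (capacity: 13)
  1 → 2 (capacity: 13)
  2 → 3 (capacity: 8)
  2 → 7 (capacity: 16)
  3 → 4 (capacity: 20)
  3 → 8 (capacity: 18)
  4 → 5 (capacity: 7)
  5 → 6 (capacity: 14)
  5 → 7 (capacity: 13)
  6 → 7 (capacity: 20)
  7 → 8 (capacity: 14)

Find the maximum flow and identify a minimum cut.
Max flow = 13, Min cut edges: (1,2)

Maximum flow: 13
Minimum cut: (1,2)
Partition: S = [0, 1], T = [2, 3, 4, 5, 6, 7, 8]

Max-flow min-cut theorem verified: both equal 13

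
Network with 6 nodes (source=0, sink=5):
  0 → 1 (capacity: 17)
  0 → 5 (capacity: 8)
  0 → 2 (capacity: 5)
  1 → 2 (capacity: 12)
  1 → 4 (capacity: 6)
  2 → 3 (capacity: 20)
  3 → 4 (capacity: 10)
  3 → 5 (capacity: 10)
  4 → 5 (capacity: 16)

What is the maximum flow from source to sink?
Maximum flow = 30

Max flow: 30

Flow assignment:
  0 → 1: 17/17
  0 → 5: 8/8
  0 → 2: 5/5
  1 → 2: 11/12
  1 → 4: 6/6
  2 → 3: 16/20
  3 → 4: 6/10
  3 → 5: 10/10
  4 → 5: 12/16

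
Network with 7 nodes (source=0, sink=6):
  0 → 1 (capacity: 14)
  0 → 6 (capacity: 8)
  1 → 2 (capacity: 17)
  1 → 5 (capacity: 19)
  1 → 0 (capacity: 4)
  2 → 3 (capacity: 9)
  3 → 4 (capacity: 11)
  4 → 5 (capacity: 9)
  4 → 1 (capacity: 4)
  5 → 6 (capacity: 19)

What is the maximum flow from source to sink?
Maximum flow = 22

Max flow: 22

Flow assignment:
  0 → 1: 14/14
  0 → 6: 8/8
  1 → 5: 14/19
  5 → 6: 14/19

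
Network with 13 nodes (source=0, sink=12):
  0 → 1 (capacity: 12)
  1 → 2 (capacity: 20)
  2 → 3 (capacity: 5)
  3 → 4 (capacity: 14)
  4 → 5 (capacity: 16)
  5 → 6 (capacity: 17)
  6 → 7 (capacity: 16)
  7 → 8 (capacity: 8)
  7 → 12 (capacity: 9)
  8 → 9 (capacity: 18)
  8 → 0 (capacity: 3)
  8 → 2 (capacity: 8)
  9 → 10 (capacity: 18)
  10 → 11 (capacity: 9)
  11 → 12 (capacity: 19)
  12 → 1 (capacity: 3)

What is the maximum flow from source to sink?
Maximum flow = 5

Max flow: 5

Flow assignment:
  0 → 1: 5/12
  1 → 2: 5/20
  2 → 3: 5/5
  3 → 4: 5/14
  4 → 5: 5/16
  5 → 6: 5/17
  6 → 7: 5/16
  7 → 12: 5/9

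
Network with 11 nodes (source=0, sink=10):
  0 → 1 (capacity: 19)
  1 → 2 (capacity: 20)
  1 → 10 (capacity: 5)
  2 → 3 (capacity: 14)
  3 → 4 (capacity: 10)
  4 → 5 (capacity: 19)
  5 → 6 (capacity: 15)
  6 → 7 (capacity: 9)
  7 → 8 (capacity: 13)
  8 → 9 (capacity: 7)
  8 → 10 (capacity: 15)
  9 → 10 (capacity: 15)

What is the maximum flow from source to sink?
Maximum flow = 14

Max flow: 14

Flow assignment:
  0 → 1: 14/19
  1 → 2: 9/20
  1 → 10: 5/5
  2 → 3: 9/14
  3 → 4: 9/10
  4 → 5: 9/19
  5 → 6: 9/15
  6 → 7: 9/9
  7 → 8: 9/13
  8 → 10: 9/15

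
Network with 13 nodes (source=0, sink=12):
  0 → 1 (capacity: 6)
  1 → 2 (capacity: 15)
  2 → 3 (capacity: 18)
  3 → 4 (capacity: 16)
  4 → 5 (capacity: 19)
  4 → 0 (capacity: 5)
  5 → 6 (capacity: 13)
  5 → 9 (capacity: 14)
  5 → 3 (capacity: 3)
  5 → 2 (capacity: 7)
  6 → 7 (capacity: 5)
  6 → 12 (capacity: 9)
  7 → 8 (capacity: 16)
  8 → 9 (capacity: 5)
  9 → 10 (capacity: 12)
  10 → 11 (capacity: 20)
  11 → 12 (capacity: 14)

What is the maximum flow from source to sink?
Maximum flow = 6

Max flow: 6

Flow assignment:
  0 → 1: 6/6
  1 → 2: 6/15
  2 → 3: 6/18
  3 → 4: 6/16
  4 → 5: 6/19
  5 → 6: 6/13
  6 → 12: 6/9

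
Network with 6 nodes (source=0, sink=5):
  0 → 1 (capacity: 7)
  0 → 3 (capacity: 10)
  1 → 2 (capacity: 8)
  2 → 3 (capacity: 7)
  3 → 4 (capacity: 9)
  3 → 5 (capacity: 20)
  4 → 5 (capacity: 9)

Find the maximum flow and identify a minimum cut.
Max flow = 17, Min cut edges: (0,3), (2,3)

Maximum flow: 17
Minimum cut: (0,3), (2,3)
Partition: S = [0, 1, 2], T = [3, 4, 5]

Max-flow min-cut theorem verified: both equal 17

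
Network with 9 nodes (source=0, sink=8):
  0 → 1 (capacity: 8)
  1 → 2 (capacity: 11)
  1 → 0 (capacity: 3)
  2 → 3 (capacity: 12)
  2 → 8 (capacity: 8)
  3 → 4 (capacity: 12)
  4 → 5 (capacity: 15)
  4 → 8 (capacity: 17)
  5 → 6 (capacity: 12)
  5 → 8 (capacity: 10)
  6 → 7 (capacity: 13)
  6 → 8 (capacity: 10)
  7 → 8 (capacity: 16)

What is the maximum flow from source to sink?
Maximum flow = 8

Max flow: 8

Flow assignment:
  0 → 1: 8/8
  1 → 2: 8/11
  2 → 8: 8/8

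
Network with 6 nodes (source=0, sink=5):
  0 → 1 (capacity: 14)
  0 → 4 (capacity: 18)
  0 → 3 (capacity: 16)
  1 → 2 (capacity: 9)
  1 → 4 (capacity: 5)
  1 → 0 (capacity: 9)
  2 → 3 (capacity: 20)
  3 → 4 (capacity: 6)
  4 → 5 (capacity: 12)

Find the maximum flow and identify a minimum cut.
Max flow = 12, Min cut edges: (4,5)

Maximum flow: 12
Minimum cut: (4,5)
Partition: S = [0, 1, 2, 3, 4], T = [5]

Max-flow min-cut theorem verified: both equal 12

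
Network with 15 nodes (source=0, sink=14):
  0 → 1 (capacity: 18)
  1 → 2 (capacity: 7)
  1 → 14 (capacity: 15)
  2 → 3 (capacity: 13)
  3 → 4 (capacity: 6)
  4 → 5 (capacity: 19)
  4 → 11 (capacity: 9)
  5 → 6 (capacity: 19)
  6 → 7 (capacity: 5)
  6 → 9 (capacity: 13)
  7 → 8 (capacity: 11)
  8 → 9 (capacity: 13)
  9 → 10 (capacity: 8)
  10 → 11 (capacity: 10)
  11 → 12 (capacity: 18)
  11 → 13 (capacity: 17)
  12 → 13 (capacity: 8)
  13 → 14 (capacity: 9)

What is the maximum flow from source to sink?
Maximum flow = 18

Max flow: 18

Flow assignment:
  0 → 1: 18/18
  1 → 2: 3/7
  1 → 14: 15/15
  2 → 3: 3/13
  3 → 4: 3/6
  4 → 11: 3/9
  11 → 13: 3/17
  13 → 14: 3/9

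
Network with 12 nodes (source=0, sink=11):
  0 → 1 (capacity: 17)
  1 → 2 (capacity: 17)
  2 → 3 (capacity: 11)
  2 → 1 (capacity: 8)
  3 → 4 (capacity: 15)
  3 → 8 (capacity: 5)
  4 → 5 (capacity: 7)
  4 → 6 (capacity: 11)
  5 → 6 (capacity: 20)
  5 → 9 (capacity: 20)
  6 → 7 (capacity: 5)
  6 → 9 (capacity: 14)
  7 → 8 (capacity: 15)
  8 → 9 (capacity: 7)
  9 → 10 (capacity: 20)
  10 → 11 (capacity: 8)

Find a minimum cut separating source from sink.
Min cut value = 8, edges: (10,11)

Min cut value: 8
Partition: S = [0, 1, 2, 3, 4, 5, 6, 7, 8, 9, 10], T = [11]
Cut edges: (10,11)

By max-flow min-cut theorem, max flow = min cut = 8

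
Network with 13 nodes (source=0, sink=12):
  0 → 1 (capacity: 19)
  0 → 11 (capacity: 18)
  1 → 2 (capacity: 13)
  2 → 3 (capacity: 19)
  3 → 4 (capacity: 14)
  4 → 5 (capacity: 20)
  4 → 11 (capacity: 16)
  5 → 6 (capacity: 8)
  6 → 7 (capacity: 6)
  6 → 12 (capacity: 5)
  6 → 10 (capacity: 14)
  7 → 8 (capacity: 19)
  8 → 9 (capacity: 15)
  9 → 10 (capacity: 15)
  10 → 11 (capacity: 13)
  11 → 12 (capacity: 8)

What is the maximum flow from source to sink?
Maximum flow = 13

Max flow: 13

Flow assignment:
  0 → 1: 13/19
  1 → 2: 13/13
  2 → 3: 13/19
  3 → 4: 13/14
  4 → 5: 8/20
  4 → 11: 5/16
  5 → 6: 8/8
  6 → 12: 5/5
  6 → 10: 3/14
  10 → 11: 3/13
  11 → 12: 8/8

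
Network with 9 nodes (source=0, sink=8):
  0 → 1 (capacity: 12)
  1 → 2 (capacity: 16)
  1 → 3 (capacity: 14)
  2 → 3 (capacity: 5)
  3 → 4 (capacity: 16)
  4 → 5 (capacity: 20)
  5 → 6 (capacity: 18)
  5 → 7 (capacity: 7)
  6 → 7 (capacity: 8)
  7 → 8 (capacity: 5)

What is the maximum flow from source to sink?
Maximum flow = 5

Max flow: 5

Flow assignment:
  0 → 1: 5/12
  1 → 3: 5/14
  3 → 4: 5/16
  4 → 5: 5/20
  5 → 7: 5/7
  7 → 8: 5/5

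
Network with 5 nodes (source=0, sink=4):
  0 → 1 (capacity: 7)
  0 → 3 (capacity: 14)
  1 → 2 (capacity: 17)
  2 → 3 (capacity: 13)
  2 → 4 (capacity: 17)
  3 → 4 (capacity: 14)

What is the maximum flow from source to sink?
Maximum flow = 21

Max flow: 21

Flow assignment:
  0 → 1: 7/7
  0 → 3: 14/14
  1 → 2: 7/17
  2 → 4: 7/17
  3 → 4: 14/14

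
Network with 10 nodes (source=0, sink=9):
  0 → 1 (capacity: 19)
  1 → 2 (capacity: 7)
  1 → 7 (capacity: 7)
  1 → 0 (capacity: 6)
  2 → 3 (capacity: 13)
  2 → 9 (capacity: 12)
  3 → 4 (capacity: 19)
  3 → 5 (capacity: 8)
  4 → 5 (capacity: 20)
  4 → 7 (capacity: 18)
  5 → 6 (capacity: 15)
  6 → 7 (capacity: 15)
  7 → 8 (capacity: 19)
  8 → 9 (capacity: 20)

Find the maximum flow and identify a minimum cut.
Max flow = 14, Min cut edges: (1,2), (1,7)

Maximum flow: 14
Minimum cut: (1,2), (1,7)
Partition: S = [0, 1], T = [2, 3, 4, 5, 6, 7, 8, 9]

Max-flow min-cut theorem verified: both equal 14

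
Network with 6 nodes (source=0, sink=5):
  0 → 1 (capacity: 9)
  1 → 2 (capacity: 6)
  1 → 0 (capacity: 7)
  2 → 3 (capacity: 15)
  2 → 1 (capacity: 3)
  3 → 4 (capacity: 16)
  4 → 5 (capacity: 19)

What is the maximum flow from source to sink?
Maximum flow = 6

Max flow: 6

Flow assignment:
  0 → 1: 6/9
  1 → 2: 6/6
  2 → 3: 6/15
  3 → 4: 6/16
  4 → 5: 6/19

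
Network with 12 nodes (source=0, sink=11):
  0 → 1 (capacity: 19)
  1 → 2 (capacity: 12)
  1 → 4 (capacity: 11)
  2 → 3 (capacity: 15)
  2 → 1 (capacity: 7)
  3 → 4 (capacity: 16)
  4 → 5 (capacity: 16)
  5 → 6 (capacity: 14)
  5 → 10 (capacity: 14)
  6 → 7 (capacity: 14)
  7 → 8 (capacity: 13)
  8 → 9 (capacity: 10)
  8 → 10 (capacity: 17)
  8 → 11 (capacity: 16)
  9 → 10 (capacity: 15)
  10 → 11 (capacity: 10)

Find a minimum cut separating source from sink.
Min cut value = 16, edges: (4,5)

Min cut value: 16
Partition: S = [0, 1, 2, 3, 4], T = [5, 6, 7, 8, 9, 10, 11]
Cut edges: (4,5)

By max-flow min-cut theorem, max flow = min cut = 16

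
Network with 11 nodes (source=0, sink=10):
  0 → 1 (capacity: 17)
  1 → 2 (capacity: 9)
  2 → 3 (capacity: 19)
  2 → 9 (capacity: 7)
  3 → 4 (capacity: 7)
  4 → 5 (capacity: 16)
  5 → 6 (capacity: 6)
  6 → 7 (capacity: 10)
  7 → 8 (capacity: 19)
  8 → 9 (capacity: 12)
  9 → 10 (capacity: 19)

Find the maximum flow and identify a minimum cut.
Max flow = 9, Min cut edges: (1,2)

Maximum flow: 9
Minimum cut: (1,2)
Partition: S = [0, 1], T = [2, 3, 4, 5, 6, 7, 8, 9, 10]

Max-flow min-cut theorem verified: both equal 9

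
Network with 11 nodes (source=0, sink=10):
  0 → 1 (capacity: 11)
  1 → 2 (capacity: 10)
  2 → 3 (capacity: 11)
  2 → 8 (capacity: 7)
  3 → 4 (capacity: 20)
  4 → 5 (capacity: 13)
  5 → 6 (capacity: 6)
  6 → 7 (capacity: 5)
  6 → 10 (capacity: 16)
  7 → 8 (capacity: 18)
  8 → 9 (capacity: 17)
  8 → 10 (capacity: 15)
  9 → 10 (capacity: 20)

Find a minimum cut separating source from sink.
Min cut value = 10, edges: (1,2)

Min cut value: 10
Partition: S = [0, 1], T = [2, 3, 4, 5, 6, 7, 8, 9, 10]
Cut edges: (1,2)

By max-flow min-cut theorem, max flow = min cut = 10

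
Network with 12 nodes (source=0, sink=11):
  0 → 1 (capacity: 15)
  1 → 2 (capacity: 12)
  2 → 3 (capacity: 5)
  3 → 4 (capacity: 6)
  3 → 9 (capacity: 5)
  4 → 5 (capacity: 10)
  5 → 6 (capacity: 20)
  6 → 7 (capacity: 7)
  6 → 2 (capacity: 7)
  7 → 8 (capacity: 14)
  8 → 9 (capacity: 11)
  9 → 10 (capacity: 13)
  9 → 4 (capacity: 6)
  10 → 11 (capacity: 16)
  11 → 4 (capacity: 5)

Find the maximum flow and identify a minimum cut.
Max flow = 5, Min cut edges: (2,3)

Maximum flow: 5
Minimum cut: (2,3)
Partition: S = [0, 1, 2], T = [3, 4, 5, 6, 7, 8, 9, 10, 11]

Max-flow min-cut theorem verified: both equal 5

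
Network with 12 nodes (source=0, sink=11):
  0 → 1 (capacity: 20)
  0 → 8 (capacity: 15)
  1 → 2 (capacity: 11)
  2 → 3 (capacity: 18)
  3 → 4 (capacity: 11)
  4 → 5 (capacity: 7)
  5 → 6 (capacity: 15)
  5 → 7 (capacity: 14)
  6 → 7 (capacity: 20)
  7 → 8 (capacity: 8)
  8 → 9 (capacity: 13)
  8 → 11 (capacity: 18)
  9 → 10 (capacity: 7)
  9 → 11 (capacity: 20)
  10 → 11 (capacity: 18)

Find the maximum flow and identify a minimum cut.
Max flow = 22, Min cut edges: (0,8), (4,5)

Maximum flow: 22
Minimum cut: (0,8), (4,5)
Partition: S = [0, 1, 2, 3, 4], T = [5, 6, 7, 8, 9, 10, 11]

Max-flow min-cut theorem verified: both equal 22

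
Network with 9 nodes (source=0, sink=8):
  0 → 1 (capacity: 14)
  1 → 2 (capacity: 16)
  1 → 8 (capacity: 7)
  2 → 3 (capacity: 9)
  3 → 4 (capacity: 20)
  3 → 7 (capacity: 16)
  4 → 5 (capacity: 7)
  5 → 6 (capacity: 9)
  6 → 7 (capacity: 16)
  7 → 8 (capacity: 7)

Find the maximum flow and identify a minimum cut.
Max flow = 14, Min cut edges: (1,8), (7,8)

Maximum flow: 14
Minimum cut: (1,8), (7,8)
Partition: S = [0, 1, 2, 3, 4, 5, 6, 7], T = [8]

Max-flow min-cut theorem verified: both equal 14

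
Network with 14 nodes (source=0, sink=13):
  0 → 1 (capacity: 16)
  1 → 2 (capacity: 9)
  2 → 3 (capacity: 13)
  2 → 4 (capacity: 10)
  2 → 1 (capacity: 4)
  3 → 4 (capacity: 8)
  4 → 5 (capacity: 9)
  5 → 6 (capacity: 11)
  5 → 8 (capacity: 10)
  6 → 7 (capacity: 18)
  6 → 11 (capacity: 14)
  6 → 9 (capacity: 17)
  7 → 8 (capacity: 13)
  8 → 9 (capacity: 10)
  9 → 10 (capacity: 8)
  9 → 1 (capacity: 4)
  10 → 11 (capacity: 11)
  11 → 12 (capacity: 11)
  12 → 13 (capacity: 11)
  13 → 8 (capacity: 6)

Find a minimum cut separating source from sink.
Min cut value = 9, edges: (4,5)

Min cut value: 9
Partition: S = [0, 1, 2, 3, 4], T = [5, 6, 7, 8, 9, 10, 11, 12, 13]
Cut edges: (4,5)

By max-flow min-cut theorem, max flow = min cut = 9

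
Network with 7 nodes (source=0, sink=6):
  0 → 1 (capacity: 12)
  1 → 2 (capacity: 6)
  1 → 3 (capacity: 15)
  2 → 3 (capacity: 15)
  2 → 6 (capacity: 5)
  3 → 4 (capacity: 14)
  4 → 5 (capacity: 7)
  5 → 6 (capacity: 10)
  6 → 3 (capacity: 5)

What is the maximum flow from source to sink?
Maximum flow = 12

Max flow: 12

Flow assignment:
  0 → 1: 12/12
  1 → 2: 6/6
  1 → 3: 6/15
  2 → 3: 1/15
  2 → 6: 5/5
  3 → 4: 7/14
  4 → 5: 7/7
  5 → 6: 7/10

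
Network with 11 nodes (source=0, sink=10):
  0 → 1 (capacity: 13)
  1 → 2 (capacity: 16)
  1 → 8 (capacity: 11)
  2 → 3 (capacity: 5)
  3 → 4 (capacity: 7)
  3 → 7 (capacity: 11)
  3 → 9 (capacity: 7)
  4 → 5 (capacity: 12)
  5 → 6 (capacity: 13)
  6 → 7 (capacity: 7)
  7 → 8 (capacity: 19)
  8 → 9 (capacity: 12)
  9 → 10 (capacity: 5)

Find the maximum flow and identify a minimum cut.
Max flow = 5, Min cut edges: (9,10)

Maximum flow: 5
Minimum cut: (9,10)
Partition: S = [0, 1, 2, 3, 4, 5, 6, 7, 8, 9], T = [10]

Max-flow min-cut theorem verified: both equal 5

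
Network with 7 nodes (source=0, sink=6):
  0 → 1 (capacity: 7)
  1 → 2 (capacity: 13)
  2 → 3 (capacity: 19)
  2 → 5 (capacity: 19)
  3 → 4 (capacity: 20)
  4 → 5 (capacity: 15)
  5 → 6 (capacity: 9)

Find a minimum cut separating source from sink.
Min cut value = 7, edges: (0,1)

Min cut value: 7
Partition: S = [0], T = [1, 2, 3, 4, 5, 6]
Cut edges: (0,1)

By max-flow min-cut theorem, max flow = min cut = 7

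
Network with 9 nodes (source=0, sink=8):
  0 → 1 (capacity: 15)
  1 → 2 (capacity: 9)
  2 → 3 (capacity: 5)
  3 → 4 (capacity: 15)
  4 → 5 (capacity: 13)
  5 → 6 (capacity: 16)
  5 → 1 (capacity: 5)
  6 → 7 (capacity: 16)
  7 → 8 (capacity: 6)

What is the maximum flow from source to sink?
Maximum flow = 5

Max flow: 5

Flow assignment:
  0 → 1: 5/15
  1 → 2: 5/9
  2 → 3: 5/5
  3 → 4: 5/15
  4 → 5: 5/13
  5 → 6: 5/16
  6 → 7: 5/16
  7 → 8: 5/6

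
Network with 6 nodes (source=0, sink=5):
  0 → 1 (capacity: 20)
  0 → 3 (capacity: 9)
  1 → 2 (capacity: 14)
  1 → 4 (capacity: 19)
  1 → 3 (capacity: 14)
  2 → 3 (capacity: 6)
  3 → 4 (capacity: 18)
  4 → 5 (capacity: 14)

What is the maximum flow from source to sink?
Maximum flow = 14

Max flow: 14

Flow assignment:
  0 → 1: 14/20
  1 → 4: 14/19
  4 → 5: 14/14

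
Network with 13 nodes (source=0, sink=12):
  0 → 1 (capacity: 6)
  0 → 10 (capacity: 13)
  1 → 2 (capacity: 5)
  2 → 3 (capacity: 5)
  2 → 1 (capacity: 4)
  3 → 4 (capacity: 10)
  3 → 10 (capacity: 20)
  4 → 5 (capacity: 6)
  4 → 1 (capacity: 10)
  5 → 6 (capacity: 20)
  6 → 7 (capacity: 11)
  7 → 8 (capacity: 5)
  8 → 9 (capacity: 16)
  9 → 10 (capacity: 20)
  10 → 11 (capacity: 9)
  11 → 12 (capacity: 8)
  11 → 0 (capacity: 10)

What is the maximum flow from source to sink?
Maximum flow = 8

Max flow: 8

Flow assignment:
  0 → 1: 5/6
  0 → 10: 4/13
  1 → 2: 5/5
  2 → 3: 5/5
  3 → 10: 5/20
  10 → 11: 9/9
  11 → 12: 8/8
  11 → 0: 1/10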